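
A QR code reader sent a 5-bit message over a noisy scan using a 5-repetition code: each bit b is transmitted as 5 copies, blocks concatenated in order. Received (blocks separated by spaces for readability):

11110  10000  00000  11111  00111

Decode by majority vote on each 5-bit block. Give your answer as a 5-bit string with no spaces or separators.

Block 1 (11110): 4 ones → 1
Block 2 (10000): 1 one → 0
Block 3 (00000): 0 ones → 0
Block 4 (11111): 5 ones → 1
Block 5 (00111): 3 ones → 1

10011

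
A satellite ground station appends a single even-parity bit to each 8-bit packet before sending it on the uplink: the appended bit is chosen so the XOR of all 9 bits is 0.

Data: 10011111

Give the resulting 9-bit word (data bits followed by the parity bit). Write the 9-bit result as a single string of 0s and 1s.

100111110

XOR of the 8 data bits: 1⊕0⊕0⊕1⊕1⊕1⊕1⊕1 = 0
Parity bit = 0 (so all 9 bits XOR to 0).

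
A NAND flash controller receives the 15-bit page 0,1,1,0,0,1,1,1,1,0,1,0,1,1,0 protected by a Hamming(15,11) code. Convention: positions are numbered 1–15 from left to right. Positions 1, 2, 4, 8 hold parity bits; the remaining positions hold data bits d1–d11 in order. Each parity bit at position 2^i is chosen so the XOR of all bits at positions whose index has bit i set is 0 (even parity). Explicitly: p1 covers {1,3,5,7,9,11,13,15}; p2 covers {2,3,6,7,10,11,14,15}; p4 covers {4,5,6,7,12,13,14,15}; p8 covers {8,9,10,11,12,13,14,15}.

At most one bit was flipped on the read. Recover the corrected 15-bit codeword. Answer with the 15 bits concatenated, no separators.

s1 (pos 1,3,5,7,9,11,13,15): 0⊕1⊕0⊕1⊕1⊕1⊕1⊕0 = 1
s2 (pos 2,3,6,7,10,11,14,15): 1⊕1⊕1⊕1⊕0⊕1⊕1⊕0 = 0
s4 (pos 4,5,6,7,12,13,14,15): 0⊕0⊕1⊕1⊕0⊕1⊕1⊕0 = 0
s8 (pos 8,9,10,11,12,13,14,15): 1⊕1⊕0⊕1⊕0⊕1⊕1⊕0 = 1
Syndrome s8…s1 = 1001 → error at position 9.
Flip position 9: 011001111010110 → 011001110010110

011001110010110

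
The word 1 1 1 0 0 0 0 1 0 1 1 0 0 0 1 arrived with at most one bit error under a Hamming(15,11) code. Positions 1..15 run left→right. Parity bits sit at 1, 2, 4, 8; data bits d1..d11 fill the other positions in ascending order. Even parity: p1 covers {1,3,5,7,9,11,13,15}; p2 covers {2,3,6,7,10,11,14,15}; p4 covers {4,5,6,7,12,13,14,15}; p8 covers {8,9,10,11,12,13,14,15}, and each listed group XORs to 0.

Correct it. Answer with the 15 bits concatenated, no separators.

111001010110001

s1 (pos 1,3,5,7,9,11,13,15): 1⊕1⊕0⊕0⊕0⊕1⊕0⊕1 = 0
s2 (pos 2,3,6,7,10,11,14,15): 1⊕1⊕0⊕0⊕1⊕1⊕0⊕1 = 1
s4 (pos 4,5,6,7,12,13,14,15): 0⊕0⊕0⊕0⊕0⊕0⊕0⊕1 = 1
s8 (pos 8,9,10,11,12,13,14,15): 1⊕0⊕1⊕1⊕0⊕0⊕0⊕1 = 0
Syndrome s8…s1 = 0110 → error at position 6.
Flip position 6: 111000010110001 → 111001010110001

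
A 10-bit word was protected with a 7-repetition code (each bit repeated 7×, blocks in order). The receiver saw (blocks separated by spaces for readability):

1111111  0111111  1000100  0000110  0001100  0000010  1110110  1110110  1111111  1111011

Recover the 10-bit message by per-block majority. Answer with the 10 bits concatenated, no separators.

Block 1 (1111111): 7 ones → 1
Block 2 (0111111): 6 ones → 1
Block 3 (1000100): 2 ones → 0
Block 4 (0000110): 2 ones → 0
Block 5 (0001100): 2 ones → 0
Block 6 (0000010): 1 one → 0
Block 7 (1110110): 5 ones → 1
Block 8 (1110110): 5 ones → 1
Block 9 (1111111): 7 ones → 1
Block 10 (1111011): 6 ones → 1

1100001111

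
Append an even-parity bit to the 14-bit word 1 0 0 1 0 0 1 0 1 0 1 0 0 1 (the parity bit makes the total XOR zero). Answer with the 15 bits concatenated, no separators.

XOR of the 14 data bits: 1⊕0⊕0⊕1⊕0⊕0⊕1⊕0⊕1⊕0⊕1⊕0⊕0⊕1 = 0
Parity bit = 0 (so all 15 bits XOR to 0).

100100101010010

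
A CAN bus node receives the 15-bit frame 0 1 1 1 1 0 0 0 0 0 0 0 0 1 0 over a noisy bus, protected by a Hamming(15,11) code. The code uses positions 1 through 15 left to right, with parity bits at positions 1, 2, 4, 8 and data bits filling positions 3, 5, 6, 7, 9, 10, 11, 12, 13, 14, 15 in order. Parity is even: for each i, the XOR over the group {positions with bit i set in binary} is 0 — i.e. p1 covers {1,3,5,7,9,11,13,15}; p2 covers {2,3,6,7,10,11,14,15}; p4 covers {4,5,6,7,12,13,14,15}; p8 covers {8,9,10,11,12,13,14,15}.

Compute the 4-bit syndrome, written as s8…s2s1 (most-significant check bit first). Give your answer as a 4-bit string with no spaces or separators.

s1 (pos 1,3,5,7,9,11,13,15): 0⊕1⊕1⊕0⊕0⊕0⊕0⊕0 = 0
s2 (pos 2,3,6,7,10,11,14,15): 1⊕1⊕0⊕0⊕0⊕0⊕1⊕0 = 1
s4 (pos 4,5,6,7,12,13,14,15): 1⊕1⊕0⊕0⊕0⊕0⊕1⊕0 = 1
s8 (pos 8,9,10,11,12,13,14,15): 0⊕0⊕0⊕0⊕0⊕0⊕1⊕0 = 1
Syndrome s8…s1 = 1110 → error at position 14.

1110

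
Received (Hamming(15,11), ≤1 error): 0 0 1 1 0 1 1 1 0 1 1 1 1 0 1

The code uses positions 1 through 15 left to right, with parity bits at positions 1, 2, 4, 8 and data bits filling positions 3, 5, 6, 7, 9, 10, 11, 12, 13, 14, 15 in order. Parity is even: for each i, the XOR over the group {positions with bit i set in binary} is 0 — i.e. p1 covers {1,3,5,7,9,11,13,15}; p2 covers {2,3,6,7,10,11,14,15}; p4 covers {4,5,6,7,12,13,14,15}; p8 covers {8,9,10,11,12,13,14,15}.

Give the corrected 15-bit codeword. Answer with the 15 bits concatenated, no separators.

s1 (pos 1,3,5,7,9,11,13,15): 0⊕1⊕0⊕1⊕0⊕1⊕1⊕1 = 1
s2 (pos 2,3,6,7,10,11,14,15): 0⊕1⊕1⊕1⊕1⊕1⊕0⊕1 = 0
s4 (pos 4,5,6,7,12,13,14,15): 1⊕0⊕1⊕1⊕1⊕1⊕0⊕1 = 0
s8 (pos 8,9,10,11,12,13,14,15): 1⊕0⊕1⊕1⊕1⊕1⊕0⊕1 = 0
Syndrome s8…s1 = 0001 → error at position 1.
Flip position 1: 001101110111101 → 101101110111101

101101110111101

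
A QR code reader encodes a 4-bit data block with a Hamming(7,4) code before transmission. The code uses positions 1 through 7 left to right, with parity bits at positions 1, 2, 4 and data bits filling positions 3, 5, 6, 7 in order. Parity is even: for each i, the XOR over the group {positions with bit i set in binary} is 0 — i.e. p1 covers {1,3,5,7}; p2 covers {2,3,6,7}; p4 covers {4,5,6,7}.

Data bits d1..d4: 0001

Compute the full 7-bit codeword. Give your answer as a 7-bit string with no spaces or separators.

1101001

Place data at non-parity positions: p1 p2 0 p4 0 0 1
p1 (pos 1,3,5,7): XOR of data positions = 0⊕0⊕1 = 1
p2 (pos 2,3,6,7): XOR of data positions = 0⊕0⊕1 = 1
p4 (pos 4,5,6,7): XOR of data positions = 0⊕0⊕1 = 1
Codeword: 1101001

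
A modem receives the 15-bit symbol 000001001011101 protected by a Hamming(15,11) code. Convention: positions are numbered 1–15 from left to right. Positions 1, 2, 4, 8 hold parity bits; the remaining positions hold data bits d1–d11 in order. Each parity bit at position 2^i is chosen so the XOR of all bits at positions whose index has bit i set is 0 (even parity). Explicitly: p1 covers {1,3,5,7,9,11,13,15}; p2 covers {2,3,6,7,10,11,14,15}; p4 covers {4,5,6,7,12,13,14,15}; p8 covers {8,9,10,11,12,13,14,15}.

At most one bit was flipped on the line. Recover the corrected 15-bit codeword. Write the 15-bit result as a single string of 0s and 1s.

s1 (pos 1,3,5,7,9,11,13,15): 0⊕0⊕0⊕0⊕1⊕1⊕1⊕1 = 0
s2 (pos 2,3,6,7,10,11,14,15): 0⊕0⊕1⊕0⊕0⊕1⊕0⊕1 = 1
s4 (pos 4,5,6,7,12,13,14,15): 0⊕0⊕1⊕0⊕1⊕1⊕0⊕1 = 0
s8 (pos 8,9,10,11,12,13,14,15): 0⊕1⊕0⊕1⊕1⊕1⊕0⊕1 = 1
Syndrome s8…s1 = 1010 → error at position 10.
Flip position 10: 000001001011101 → 000001001111101

000001001111101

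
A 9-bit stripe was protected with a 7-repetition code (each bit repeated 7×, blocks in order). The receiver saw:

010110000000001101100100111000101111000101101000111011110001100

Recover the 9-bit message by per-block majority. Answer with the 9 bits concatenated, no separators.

Block 1 (0101100): 3 ones → 0
Block 2 (0000000): 0 ones → 0
Block 3 (1101100): 4 ones → 1
Block 4 (1001110): 4 ones → 1
Block 5 (0010111): 4 ones → 1
Block 6 (1000101): 3 ones → 0
Block 7 (1010001): 3 ones → 0
Block 8 (1101111): 6 ones → 1
Block 9 (0001100): 2 ones → 0

001110010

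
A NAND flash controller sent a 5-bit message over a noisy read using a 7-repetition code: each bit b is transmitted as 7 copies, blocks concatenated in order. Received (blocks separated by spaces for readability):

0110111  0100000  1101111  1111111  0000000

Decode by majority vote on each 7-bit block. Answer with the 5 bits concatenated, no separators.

Block 1 (0110111): 5 ones → 1
Block 2 (0100000): 1 one → 0
Block 3 (1101111): 6 ones → 1
Block 4 (1111111): 7 ones → 1
Block 5 (0000000): 0 ones → 0

10110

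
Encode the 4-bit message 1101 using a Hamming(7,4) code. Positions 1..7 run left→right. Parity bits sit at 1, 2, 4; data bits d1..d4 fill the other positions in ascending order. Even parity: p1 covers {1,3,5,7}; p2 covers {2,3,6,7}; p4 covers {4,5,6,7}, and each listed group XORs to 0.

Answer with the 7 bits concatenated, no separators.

Place data at non-parity positions: p1 p2 1 p4 1 0 1
p1 (pos 1,3,5,7): XOR of data positions = 1⊕1⊕1 = 1
p2 (pos 2,3,6,7): XOR of data positions = 1⊕0⊕1 = 0
p4 (pos 4,5,6,7): XOR of data positions = 1⊕0⊕1 = 0
Codeword: 1010101

1010101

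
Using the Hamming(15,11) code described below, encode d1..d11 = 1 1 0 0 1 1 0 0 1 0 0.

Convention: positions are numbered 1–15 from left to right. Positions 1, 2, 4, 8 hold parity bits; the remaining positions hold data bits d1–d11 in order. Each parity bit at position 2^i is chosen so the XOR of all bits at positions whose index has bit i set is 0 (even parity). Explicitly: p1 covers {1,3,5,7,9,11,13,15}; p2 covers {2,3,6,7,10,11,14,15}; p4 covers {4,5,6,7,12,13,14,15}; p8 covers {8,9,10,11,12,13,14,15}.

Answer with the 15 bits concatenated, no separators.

Place data at non-parity positions: p1 p2 1 p4 1 0 0 p8 1 1 0 0 1 0 0
p1 (pos 1,3,5,7,9,11,13,15): XOR of data positions = 1⊕1⊕0⊕1⊕0⊕1⊕0 = 0
p2 (pos 2,3,6,7,10,11,14,15): XOR of data positions = 1⊕0⊕0⊕1⊕0⊕0⊕0 = 0
p4 (pos 4,5,6,7,12,13,14,15): XOR of data positions = 1⊕0⊕0⊕0⊕1⊕0⊕0 = 0
p8 (pos 8,9,10,11,12,13,14,15): XOR of data positions = 1⊕1⊕0⊕0⊕1⊕0⊕0 = 1
Codeword: 001010011100100

001010011100100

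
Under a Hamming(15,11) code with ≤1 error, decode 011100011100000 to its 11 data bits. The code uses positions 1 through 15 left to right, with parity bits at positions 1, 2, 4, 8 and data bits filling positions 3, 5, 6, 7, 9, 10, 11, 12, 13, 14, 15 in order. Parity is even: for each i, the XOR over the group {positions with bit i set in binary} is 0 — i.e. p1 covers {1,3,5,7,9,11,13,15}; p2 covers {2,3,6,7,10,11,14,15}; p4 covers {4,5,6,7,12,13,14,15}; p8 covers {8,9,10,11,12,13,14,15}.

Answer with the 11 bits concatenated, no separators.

10001100010

s1 (pos 1,3,5,7,9,11,13,15): 0⊕1⊕0⊕0⊕1⊕0⊕0⊕0 = 0
s2 (pos 2,3,6,7,10,11,14,15): 1⊕1⊕0⊕0⊕1⊕0⊕0⊕0 = 1
s4 (pos 4,5,6,7,12,13,14,15): 1⊕0⊕0⊕0⊕0⊕0⊕0⊕0 = 1
s8 (pos 8,9,10,11,12,13,14,15): 1⊕1⊕1⊕0⊕0⊕0⊕0⊕0 = 1
Syndrome s8…s1 = 1110 → error at position 14.
Flip position 14: 011100011100000 → 011100011100010
Read data bits from positions 3,5,6,7,9,10,11,12,13,14,15: 10001100010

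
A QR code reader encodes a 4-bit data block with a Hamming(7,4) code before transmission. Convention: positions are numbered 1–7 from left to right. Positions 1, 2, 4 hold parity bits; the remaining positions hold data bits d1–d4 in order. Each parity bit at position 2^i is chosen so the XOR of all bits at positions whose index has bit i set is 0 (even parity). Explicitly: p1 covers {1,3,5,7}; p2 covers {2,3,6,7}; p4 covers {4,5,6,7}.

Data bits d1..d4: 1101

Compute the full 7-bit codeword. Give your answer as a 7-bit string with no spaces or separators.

Place data at non-parity positions: p1 p2 1 p4 1 0 1
p1 (pos 1,3,5,7): XOR of data positions = 1⊕1⊕1 = 1
p2 (pos 2,3,6,7): XOR of data positions = 1⊕0⊕1 = 0
p4 (pos 4,5,6,7): XOR of data positions = 1⊕0⊕1 = 0
Codeword: 1010101

1010101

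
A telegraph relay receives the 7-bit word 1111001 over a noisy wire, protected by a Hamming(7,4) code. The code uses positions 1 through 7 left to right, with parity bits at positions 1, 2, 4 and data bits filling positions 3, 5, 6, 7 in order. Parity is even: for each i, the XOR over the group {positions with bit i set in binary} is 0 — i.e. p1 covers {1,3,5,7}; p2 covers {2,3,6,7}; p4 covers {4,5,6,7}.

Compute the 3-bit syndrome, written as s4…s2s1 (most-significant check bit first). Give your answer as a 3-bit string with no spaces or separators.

011

s1 (pos 1,3,5,7): 1⊕1⊕0⊕1 = 1
s2 (pos 2,3,6,7): 1⊕1⊕0⊕1 = 1
s4 (pos 4,5,6,7): 1⊕0⊕0⊕1 = 0
Syndrome s4…s1 = 011 → error at position 3.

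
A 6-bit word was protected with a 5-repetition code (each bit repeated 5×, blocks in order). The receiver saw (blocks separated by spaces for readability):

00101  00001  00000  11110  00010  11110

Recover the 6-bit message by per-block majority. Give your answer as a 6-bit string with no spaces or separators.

000101

Block 1 (00101): 2 ones → 0
Block 2 (00001): 1 one → 0
Block 3 (00000): 0 ones → 0
Block 4 (11110): 4 ones → 1
Block 5 (00010): 1 one → 0
Block 6 (11110): 4 ones → 1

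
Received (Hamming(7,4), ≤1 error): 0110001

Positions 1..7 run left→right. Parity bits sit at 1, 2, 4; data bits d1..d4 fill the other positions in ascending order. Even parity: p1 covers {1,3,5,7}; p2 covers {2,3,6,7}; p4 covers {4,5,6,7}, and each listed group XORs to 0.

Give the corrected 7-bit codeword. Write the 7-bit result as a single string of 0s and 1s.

0110011

s1 (pos 1,3,5,7): 0⊕1⊕0⊕1 = 0
s2 (pos 2,3,6,7): 1⊕1⊕0⊕1 = 1
s4 (pos 4,5,6,7): 0⊕0⊕0⊕1 = 1
Syndrome s4…s1 = 110 → error at position 6.
Flip position 6: 0110001 → 0110011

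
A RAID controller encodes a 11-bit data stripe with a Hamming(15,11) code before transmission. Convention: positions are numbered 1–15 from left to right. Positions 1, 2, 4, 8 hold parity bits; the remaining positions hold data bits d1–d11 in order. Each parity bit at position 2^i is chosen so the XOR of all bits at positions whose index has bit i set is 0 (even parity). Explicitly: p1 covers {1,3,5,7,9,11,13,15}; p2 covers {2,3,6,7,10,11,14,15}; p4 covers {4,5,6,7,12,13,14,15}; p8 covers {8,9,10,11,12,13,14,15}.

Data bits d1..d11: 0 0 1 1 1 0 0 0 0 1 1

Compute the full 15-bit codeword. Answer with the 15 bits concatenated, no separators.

Place data at non-parity positions: p1 p2 0 p4 0 1 1 p8 1 0 0 0 0 1 1
p1 (pos 1,3,5,7,9,11,13,15): XOR of data positions = 0⊕0⊕1⊕1⊕0⊕0⊕1 = 1
p2 (pos 2,3,6,7,10,11,14,15): XOR of data positions = 0⊕1⊕1⊕0⊕0⊕1⊕1 = 0
p4 (pos 4,5,6,7,12,13,14,15): XOR of data positions = 0⊕1⊕1⊕0⊕0⊕1⊕1 = 0
p8 (pos 8,9,10,11,12,13,14,15): XOR of data positions = 1⊕0⊕0⊕0⊕0⊕1⊕1 = 1
Codeword: 100001111000011

100001111000011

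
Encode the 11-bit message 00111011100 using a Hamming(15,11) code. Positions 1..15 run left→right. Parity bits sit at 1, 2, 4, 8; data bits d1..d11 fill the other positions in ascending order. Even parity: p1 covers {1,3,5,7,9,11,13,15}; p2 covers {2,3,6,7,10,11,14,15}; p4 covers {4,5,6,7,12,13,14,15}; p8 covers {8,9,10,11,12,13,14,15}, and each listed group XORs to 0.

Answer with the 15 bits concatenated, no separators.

010001101011100

Place data at non-parity positions: p1 p2 0 p4 0 1 1 p8 1 0 1 1 1 0 0
p1 (pos 1,3,5,7,9,11,13,15): XOR of data positions = 0⊕0⊕1⊕1⊕1⊕1⊕0 = 0
p2 (pos 2,3,6,7,10,11,14,15): XOR of data positions = 0⊕1⊕1⊕0⊕1⊕0⊕0 = 1
p4 (pos 4,5,6,7,12,13,14,15): XOR of data positions = 0⊕1⊕1⊕1⊕1⊕0⊕0 = 0
p8 (pos 8,9,10,11,12,13,14,15): XOR of data positions = 1⊕0⊕1⊕1⊕1⊕0⊕0 = 0
Codeword: 010001101011100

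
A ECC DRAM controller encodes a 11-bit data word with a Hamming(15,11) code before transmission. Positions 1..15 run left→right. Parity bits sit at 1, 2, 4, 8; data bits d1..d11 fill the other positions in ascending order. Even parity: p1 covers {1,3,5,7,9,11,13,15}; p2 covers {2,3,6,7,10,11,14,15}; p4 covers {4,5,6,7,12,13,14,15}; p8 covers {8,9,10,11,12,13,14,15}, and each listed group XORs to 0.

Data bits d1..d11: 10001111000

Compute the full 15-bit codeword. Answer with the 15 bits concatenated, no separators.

111100001111000

Place data at non-parity positions: p1 p2 1 p4 0 0 0 p8 1 1 1 1 0 0 0
p1 (pos 1,3,5,7,9,11,13,15): XOR of data positions = 1⊕0⊕0⊕1⊕1⊕0⊕0 = 1
p2 (pos 2,3,6,7,10,11,14,15): XOR of data positions = 1⊕0⊕0⊕1⊕1⊕0⊕0 = 1
p4 (pos 4,5,6,7,12,13,14,15): XOR of data positions = 0⊕0⊕0⊕1⊕0⊕0⊕0 = 1
p8 (pos 8,9,10,11,12,13,14,15): XOR of data positions = 1⊕1⊕1⊕1⊕0⊕0⊕0 = 0
Codeword: 111100001111000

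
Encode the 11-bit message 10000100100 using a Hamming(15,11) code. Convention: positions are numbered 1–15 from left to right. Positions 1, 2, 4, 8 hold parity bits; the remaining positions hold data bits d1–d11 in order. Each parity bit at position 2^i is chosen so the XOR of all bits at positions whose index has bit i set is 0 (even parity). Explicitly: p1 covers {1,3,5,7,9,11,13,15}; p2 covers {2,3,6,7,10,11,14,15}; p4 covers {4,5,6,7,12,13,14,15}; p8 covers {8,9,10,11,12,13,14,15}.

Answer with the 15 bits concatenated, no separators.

001100000100100

Place data at non-parity positions: p1 p2 1 p4 0 0 0 p8 0 1 0 0 1 0 0
p1 (pos 1,3,5,7,9,11,13,15): XOR of data positions = 1⊕0⊕0⊕0⊕0⊕1⊕0 = 0
p2 (pos 2,3,6,7,10,11,14,15): XOR of data positions = 1⊕0⊕0⊕1⊕0⊕0⊕0 = 0
p4 (pos 4,5,6,7,12,13,14,15): XOR of data positions = 0⊕0⊕0⊕0⊕1⊕0⊕0 = 1
p8 (pos 8,9,10,11,12,13,14,15): XOR of data positions = 0⊕1⊕0⊕0⊕1⊕0⊕0 = 0
Codeword: 001100000100100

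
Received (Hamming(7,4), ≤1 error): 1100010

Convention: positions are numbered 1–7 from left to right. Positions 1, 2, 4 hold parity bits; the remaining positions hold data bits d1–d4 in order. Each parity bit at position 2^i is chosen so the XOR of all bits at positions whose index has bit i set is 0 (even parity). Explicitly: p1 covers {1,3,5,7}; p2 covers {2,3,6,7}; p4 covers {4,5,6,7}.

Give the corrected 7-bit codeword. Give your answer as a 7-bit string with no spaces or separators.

s1 (pos 1,3,5,7): 1⊕0⊕0⊕0 = 1
s2 (pos 2,3,6,7): 1⊕0⊕1⊕0 = 0
s4 (pos 4,5,6,7): 0⊕0⊕1⊕0 = 1
Syndrome s4…s1 = 101 → error at position 5.
Flip position 5: 1100010 → 1100110

1100110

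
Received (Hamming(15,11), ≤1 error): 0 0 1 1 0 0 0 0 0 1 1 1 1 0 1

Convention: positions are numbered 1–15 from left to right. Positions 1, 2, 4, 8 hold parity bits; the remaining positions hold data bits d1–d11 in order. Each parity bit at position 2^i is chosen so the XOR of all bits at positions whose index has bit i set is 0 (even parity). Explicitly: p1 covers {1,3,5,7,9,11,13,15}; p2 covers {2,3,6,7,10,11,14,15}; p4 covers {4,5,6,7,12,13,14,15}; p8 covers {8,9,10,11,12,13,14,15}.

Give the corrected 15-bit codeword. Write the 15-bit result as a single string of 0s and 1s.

s1 (pos 1,3,5,7,9,11,13,15): 0⊕1⊕0⊕0⊕0⊕1⊕1⊕1 = 0
s2 (pos 2,3,6,7,10,11,14,15): 0⊕1⊕0⊕0⊕1⊕1⊕0⊕1 = 0
s4 (pos 4,5,6,7,12,13,14,15): 1⊕0⊕0⊕0⊕1⊕1⊕0⊕1 = 0
s8 (pos 8,9,10,11,12,13,14,15): 0⊕0⊕1⊕1⊕1⊕1⊕0⊕1 = 1
Syndrome s8…s1 = 1000 → error at position 8.
Flip position 8: 001100000111101 → 001100010111101

001100010111101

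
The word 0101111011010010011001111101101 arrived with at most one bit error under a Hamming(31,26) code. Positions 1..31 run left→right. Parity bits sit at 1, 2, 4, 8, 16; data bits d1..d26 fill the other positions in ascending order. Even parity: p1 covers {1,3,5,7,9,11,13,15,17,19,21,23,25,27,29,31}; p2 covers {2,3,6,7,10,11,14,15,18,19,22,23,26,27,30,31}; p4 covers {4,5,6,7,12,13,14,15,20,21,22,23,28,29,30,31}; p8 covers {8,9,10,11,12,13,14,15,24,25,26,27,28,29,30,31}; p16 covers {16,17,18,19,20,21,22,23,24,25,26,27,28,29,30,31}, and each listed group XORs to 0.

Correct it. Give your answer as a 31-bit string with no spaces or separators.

0101110011010010011001111101101

s1 (pos 1,3,5,7,9,11,13,15,17,19,21,23,25,27,29,31): 0⊕0⊕1⊕1⊕1⊕0⊕0⊕1⊕0⊕1⊕0⊕1⊕1⊕0⊕1⊕1 = 1
s2 (pos 2,3,6,7,10,11,14,15,18,19,22,23,26,27,30,31): 1⊕0⊕1⊕1⊕1⊕0⊕0⊕1⊕1⊕1⊕1⊕1⊕1⊕0⊕0⊕1 = 1
s4 (pos 4,5,6,7,12,13,14,15,20,21,22,23,28,29,30,31): 1⊕1⊕1⊕1⊕1⊕0⊕0⊕1⊕0⊕0⊕1⊕1⊕1⊕1⊕0⊕1 = 1
s8 (pos 8,9,10,11,12,13,14,15,24,25,26,27,28,29,30,31): 0⊕1⊕1⊕0⊕1⊕0⊕0⊕1⊕1⊕1⊕1⊕0⊕1⊕1⊕0⊕1 = 0
s16 (pos 16,17,18,19,20,21,22,23,24,25,26,27,28,29,30,31): 0⊕0⊕1⊕1⊕0⊕0⊕1⊕1⊕1⊕1⊕1⊕0⊕1⊕1⊕0⊕1 = 0
Syndrome s16…s1 = 00111 → error at position 7.
Flip position 7: 0101111011010010011001111101101 → 0101110011010010011001111101101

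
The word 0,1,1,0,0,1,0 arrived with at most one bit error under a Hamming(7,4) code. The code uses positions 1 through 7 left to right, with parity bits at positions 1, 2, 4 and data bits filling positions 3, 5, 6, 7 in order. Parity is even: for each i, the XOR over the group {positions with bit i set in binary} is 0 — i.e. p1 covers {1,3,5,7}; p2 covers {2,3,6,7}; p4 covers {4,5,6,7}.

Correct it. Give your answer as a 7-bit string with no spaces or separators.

s1 (pos 1,3,5,7): 0⊕1⊕0⊕0 = 1
s2 (pos 2,3,6,7): 1⊕1⊕1⊕0 = 1
s4 (pos 4,5,6,7): 0⊕0⊕1⊕0 = 1
Syndrome s4…s1 = 111 → error at position 7.
Flip position 7: 0110010 → 0110011

0110011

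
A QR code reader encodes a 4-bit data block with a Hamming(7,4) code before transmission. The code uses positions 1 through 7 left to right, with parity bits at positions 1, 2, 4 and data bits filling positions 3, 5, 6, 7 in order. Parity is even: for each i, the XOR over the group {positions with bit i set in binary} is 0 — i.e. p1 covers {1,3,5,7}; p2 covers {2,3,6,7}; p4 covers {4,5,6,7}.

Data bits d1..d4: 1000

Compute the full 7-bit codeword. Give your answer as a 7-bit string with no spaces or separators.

1110000

Place data at non-parity positions: p1 p2 1 p4 0 0 0
p1 (pos 1,3,5,7): XOR of data positions = 1⊕0⊕0 = 1
p2 (pos 2,3,6,7): XOR of data positions = 1⊕0⊕0 = 1
p4 (pos 4,5,6,7): XOR of data positions = 0⊕0⊕0 = 0
Codeword: 1110000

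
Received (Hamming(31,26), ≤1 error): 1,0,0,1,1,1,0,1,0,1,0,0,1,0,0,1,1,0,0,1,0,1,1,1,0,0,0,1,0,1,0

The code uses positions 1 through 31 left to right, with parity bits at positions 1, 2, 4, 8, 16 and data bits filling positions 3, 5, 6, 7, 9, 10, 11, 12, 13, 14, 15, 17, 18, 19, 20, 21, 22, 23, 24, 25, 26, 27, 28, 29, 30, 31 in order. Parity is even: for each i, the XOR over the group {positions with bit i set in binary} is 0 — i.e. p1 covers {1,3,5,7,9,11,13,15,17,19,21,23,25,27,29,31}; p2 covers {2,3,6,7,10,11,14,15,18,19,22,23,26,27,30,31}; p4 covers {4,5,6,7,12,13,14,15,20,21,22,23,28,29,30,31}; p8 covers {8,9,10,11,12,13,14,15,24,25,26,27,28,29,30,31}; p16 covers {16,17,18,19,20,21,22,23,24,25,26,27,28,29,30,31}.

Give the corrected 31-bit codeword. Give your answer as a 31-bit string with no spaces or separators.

1001111101001001100101110001010

s1 (pos 1,3,5,7,9,11,13,15,17,19,21,23,25,27,29,31): 1⊕0⊕1⊕0⊕0⊕0⊕1⊕0⊕1⊕0⊕0⊕1⊕0⊕0⊕0⊕0 = 1
s2 (pos 2,3,6,7,10,11,14,15,18,19,22,23,26,27,30,31): 0⊕0⊕1⊕0⊕1⊕0⊕0⊕0⊕0⊕0⊕1⊕1⊕0⊕0⊕1⊕0 = 1
s4 (pos 4,5,6,7,12,13,14,15,20,21,22,23,28,29,30,31): 1⊕1⊕1⊕0⊕0⊕1⊕0⊕0⊕1⊕0⊕1⊕1⊕1⊕0⊕1⊕0 = 1
s8 (pos 8,9,10,11,12,13,14,15,24,25,26,27,28,29,30,31): 1⊕0⊕1⊕0⊕0⊕1⊕0⊕0⊕1⊕0⊕0⊕0⊕1⊕0⊕1⊕0 = 0
s16 (pos 16,17,18,19,20,21,22,23,24,25,26,27,28,29,30,31): 1⊕1⊕0⊕0⊕1⊕0⊕1⊕1⊕1⊕0⊕0⊕0⊕1⊕0⊕1⊕0 = 0
Syndrome s16…s1 = 00111 → error at position 7.
Flip position 7: 1001110101001001100101110001010 → 1001111101001001100101110001010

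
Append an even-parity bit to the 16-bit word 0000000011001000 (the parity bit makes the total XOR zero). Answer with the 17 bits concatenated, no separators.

00000000110010001

XOR of the 16 data bits: 0⊕0⊕0⊕0⊕0⊕0⊕0⊕0⊕1⊕1⊕0⊕0⊕1⊕0⊕0⊕0 = 1
Parity bit = 1 (so all 17 bits XOR to 0).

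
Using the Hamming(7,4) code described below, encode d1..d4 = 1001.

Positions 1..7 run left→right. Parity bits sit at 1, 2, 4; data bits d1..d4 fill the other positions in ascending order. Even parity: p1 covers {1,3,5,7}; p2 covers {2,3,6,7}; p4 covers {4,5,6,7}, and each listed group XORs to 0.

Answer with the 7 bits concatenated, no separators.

Place data at non-parity positions: p1 p2 1 p4 0 0 1
p1 (pos 1,3,5,7): XOR of data positions = 1⊕0⊕1 = 0
p2 (pos 2,3,6,7): XOR of data positions = 1⊕0⊕1 = 0
p4 (pos 4,5,6,7): XOR of data positions = 0⊕0⊕1 = 1
Codeword: 0011001

0011001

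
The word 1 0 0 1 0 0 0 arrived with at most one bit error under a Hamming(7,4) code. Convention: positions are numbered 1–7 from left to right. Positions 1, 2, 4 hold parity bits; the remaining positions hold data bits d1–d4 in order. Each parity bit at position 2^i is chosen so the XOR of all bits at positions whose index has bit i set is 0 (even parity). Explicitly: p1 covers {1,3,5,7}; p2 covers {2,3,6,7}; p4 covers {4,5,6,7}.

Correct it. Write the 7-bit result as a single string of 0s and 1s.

1001100

s1 (pos 1,3,5,7): 1⊕0⊕0⊕0 = 1
s2 (pos 2,3,6,7): 0⊕0⊕0⊕0 = 0
s4 (pos 4,5,6,7): 1⊕0⊕0⊕0 = 1
Syndrome s4…s1 = 101 → error at position 5.
Flip position 5: 1001000 → 1001100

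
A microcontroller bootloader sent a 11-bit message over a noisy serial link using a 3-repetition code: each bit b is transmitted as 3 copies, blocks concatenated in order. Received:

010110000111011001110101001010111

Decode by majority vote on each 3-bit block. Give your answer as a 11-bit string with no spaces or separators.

Block 1 (010): 1 one → 0
Block 2 (110): 2 ones → 1
Block 3 (000): 0 ones → 0
Block 4 (111): 3 ones → 1
Block 5 (011): 2 ones → 1
Block 6 (001): 1 one → 0
Block 7 (110): 2 ones → 1
Block 8 (101): 2 ones → 1
Block 9 (001): 1 one → 0
Block 10 (010): 1 one → 0
Block 11 (111): 3 ones → 1

01011011001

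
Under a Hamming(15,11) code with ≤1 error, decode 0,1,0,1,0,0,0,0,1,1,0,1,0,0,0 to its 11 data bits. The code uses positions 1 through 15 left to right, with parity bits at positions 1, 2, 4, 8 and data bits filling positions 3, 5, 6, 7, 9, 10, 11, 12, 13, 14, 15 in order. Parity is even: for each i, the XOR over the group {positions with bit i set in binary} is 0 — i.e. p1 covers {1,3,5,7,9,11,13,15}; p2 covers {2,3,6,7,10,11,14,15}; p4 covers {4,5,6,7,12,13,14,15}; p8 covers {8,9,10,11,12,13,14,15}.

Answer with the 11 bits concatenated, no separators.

s1 (pos 1,3,5,7,9,11,13,15): 0⊕0⊕0⊕0⊕1⊕0⊕0⊕0 = 1
s2 (pos 2,3,6,7,10,11,14,15): 1⊕0⊕0⊕0⊕1⊕0⊕0⊕0 = 0
s4 (pos 4,5,6,7,12,13,14,15): 1⊕0⊕0⊕0⊕1⊕0⊕0⊕0 = 0
s8 (pos 8,9,10,11,12,13,14,15): 0⊕1⊕1⊕0⊕1⊕0⊕0⊕0 = 1
Syndrome s8…s1 = 1001 → error at position 9.
Flip position 9: 010100001101000 → 010100000101000
Read data bits from positions 3,5,6,7,9,10,11,12,13,14,15: 00000101000

00000101000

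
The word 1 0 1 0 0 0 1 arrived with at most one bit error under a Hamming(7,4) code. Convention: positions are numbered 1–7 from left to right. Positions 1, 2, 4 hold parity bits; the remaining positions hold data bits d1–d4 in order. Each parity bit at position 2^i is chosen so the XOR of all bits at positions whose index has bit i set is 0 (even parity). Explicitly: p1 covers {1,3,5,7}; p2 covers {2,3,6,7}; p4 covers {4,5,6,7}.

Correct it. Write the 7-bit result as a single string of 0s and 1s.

s1 (pos 1,3,5,7): 1⊕1⊕0⊕1 = 1
s2 (pos 2,3,6,7): 0⊕1⊕0⊕1 = 0
s4 (pos 4,5,6,7): 0⊕0⊕0⊕1 = 1
Syndrome s4…s1 = 101 → error at position 5.
Flip position 5: 1010001 → 1010101

1010101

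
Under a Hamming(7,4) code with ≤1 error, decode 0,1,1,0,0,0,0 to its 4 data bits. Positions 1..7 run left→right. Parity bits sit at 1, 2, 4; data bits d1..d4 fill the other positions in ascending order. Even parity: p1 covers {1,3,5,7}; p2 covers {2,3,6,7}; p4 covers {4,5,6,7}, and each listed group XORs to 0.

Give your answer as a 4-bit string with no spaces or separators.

s1 (pos 1,3,5,7): 0⊕1⊕0⊕0 = 1
s2 (pos 2,3,6,7): 1⊕1⊕0⊕0 = 0
s4 (pos 4,5,6,7): 0⊕0⊕0⊕0 = 0
Syndrome s4…s1 = 001 → error at position 1.
Flip position 1: 0110000 → 1110000
Read data bits from positions 3,5,6,7: 1000

1000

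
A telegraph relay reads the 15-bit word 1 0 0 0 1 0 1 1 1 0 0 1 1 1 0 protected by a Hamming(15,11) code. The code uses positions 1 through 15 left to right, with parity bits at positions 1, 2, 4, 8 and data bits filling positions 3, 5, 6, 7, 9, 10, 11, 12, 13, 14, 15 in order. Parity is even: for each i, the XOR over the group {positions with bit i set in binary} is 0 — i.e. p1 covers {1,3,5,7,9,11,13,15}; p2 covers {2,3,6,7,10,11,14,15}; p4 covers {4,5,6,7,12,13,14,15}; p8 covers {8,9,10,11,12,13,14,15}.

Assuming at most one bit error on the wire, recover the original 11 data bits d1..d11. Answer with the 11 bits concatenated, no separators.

s1 (pos 1,3,5,7,9,11,13,15): 1⊕0⊕1⊕1⊕1⊕0⊕1⊕0 = 1
s2 (pos 2,3,6,7,10,11,14,15): 0⊕0⊕0⊕1⊕0⊕0⊕1⊕0 = 0
s4 (pos 4,5,6,7,12,13,14,15): 0⊕1⊕0⊕1⊕1⊕1⊕1⊕0 = 1
s8 (pos 8,9,10,11,12,13,14,15): 1⊕1⊕0⊕0⊕1⊕1⊕1⊕0 = 1
Syndrome s8…s1 = 1101 → error at position 13.
Flip position 13: 100010111001110 → 100010111001010
Read data bits from positions 3,5,6,7,9,10,11,12,13,14,15: 01011001010

01011001010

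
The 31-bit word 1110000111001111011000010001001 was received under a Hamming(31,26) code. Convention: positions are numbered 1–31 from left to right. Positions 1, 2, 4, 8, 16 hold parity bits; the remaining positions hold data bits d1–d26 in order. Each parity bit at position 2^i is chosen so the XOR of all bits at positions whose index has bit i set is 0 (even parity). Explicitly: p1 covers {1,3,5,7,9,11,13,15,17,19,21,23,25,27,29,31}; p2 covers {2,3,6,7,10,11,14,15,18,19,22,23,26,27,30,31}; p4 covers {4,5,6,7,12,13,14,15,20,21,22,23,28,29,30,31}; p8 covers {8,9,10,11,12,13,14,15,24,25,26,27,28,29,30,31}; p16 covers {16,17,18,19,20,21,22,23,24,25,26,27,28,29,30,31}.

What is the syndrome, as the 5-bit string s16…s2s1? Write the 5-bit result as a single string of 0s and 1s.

01101

s1 (pos 1,3,5,7,9,11,13,15,17,19,21,23,25,27,29,31): 1⊕1⊕0⊕0⊕1⊕0⊕1⊕1⊕0⊕1⊕0⊕0⊕0⊕0⊕0⊕1 = 1
s2 (pos 2,3,6,7,10,11,14,15,18,19,22,23,26,27,30,31): 1⊕1⊕0⊕0⊕1⊕0⊕1⊕1⊕1⊕1⊕0⊕0⊕0⊕0⊕0⊕1 = 0
s4 (pos 4,5,6,7,12,13,14,15,20,21,22,23,28,29,30,31): 0⊕0⊕0⊕0⊕0⊕1⊕1⊕1⊕0⊕0⊕0⊕0⊕1⊕0⊕0⊕1 = 1
s8 (pos 8,9,10,11,12,13,14,15,24,25,26,27,28,29,30,31): 1⊕1⊕1⊕0⊕0⊕1⊕1⊕1⊕1⊕0⊕0⊕0⊕1⊕0⊕0⊕1 = 1
s16 (pos 16,17,18,19,20,21,22,23,24,25,26,27,28,29,30,31): 1⊕0⊕1⊕1⊕0⊕0⊕0⊕0⊕1⊕0⊕0⊕0⊕1⊕0⊕0⊕1 = 0
Syndrome s16…s1 = 01101 → error at position 13.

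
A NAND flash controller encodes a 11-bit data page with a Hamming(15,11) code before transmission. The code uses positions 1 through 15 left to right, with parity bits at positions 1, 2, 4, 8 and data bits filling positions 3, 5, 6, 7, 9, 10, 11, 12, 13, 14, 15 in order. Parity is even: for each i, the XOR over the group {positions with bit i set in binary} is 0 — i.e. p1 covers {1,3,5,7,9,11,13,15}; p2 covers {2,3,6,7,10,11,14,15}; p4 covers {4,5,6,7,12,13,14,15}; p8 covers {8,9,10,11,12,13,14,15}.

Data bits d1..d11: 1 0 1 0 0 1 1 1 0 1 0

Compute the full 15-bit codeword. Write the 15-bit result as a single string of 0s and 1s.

Place data at non-parity positions: p1 p2 1 p4 0 1 0 p8 0 1 1 1 0 1 0
p1 (pos 1,3,5,7,9,11,13,15): XOR of data positions = 1⊕0⊕0⊕0⊕1⊕0⊕0 = 0
p2 (pos 2,3,6,7,10,11,14,15): XOR of data positions = 1⊕1⊕0⊕1⊕1⊕1⊕0 = 1
p4 (pos 4,5,6,7,12,13,14,15): XOR of data positions = 0⊕1⊕0⊕1⊕0⊕1⊕0 = 1
p8 (pos 8,9,10,11,12,13,14,15): XOR of data positions = 0⊕1⊕1⊕1⊕0⊕1⊕0 = 0
Codeword: 011101000111010

011101000111010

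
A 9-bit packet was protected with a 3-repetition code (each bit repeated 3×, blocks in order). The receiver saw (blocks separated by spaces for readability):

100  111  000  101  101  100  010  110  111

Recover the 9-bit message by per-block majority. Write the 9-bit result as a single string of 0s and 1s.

010110011

Block 1 (100): 1 one → 0
Block 2 (111): 3 ones → 1
Block 3 (000): 0 ones → 0
Block 4 (101): 2 ones → 1
Block 5 (101): 2 ones → 1
Block 6 (100): 1 one → 0
Block 7 (010): 1 one → 0
Block 8 (110): 2 ones → 1
Block 9 (111): 3 ones → 1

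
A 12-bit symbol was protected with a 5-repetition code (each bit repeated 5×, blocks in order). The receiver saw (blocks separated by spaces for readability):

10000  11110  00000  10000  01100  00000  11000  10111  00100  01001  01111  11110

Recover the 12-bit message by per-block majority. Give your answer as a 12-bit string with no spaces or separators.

010000010011

Block 1 (10000): 1 one → 0
Block 2 (11110): 4 ones → 1
Block 3 (00000): 0 ones → 0
Block 4 (10000): 1 one → 0
Block 5 (01100): 2 ones → 0
Block 6 (00000): 0 ones → 0
Block 7 (11000): 2 ones → 0
Block 8 (10111): 4 ones → 1
Block 9 (00100): 1 one → 0
Block 10 (01001): 2 ones → 0
Block 11 (01111): 4 ones → 1
Block 12 (11110): 4 ones → 1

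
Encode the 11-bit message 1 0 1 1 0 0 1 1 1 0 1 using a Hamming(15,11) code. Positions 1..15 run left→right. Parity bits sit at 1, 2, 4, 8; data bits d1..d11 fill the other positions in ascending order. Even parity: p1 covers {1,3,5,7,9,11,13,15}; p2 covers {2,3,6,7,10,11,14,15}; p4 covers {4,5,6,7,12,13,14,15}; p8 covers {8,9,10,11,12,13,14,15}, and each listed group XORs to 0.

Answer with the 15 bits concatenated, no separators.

Place data at non-parity positions: p1 p2 1 p4 0 1 1 p8 0 0 1 1 1 0 1
p1 (pos 1,3,5,7,9,11,13,15): XOR of data positions = 1⊕0⊕1⊕0⊕1⊕1⊕1 = 1
p2 (pos 2,3,6,7,10,11,14,15): XOR of data positions = 1⊕1⊕1⊕0⊕1⊕0⊕1 = 1
p4 (pos 4,5,6,7,12,13,14,15): XOR of data positions = 0⊕1⊕1⊕1⊕1⊕0⊕1 = 1
p8 (pos 8,9,10,11,12,13,14,15): XOR of data positions = 0⊕0⊕1⊕1⊕1⊕0⊕1 = 0
Codeword: 111101100011101

111101100011101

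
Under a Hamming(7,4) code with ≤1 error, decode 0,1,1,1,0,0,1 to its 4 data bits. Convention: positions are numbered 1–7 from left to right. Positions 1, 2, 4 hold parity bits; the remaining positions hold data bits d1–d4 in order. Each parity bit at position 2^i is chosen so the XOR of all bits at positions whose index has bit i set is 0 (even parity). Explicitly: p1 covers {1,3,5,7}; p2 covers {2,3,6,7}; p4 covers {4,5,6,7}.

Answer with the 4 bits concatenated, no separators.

s1 (pos 1,3,5,7): 0⊕1⊕0⊕1 = 0
s2 (pos 2,3,6,7): 1⊕1⊕0⊕1 = 1
s4 (pos 4,5,6,7): 1⊕0⊕0⊕1 = 0
Syndrome s4…s1 = 010 → error at position 2.
Flip position 2: 0111001 → 0011001
Read data bits from positions 3,5,6,7: 1001

1001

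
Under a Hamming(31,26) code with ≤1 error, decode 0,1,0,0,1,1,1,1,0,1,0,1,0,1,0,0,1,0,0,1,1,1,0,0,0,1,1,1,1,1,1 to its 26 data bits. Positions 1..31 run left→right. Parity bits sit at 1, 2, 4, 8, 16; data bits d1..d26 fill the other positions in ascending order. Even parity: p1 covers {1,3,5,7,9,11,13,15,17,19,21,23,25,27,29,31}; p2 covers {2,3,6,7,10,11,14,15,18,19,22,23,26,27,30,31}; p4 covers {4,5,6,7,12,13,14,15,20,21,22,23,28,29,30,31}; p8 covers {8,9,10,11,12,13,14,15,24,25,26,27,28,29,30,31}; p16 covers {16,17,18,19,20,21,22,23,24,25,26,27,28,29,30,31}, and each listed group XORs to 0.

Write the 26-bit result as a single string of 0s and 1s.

01110101010100111000111111

s1 (pos 1,3,5,7,9,11,13,15,17,19,21,23,25,27,29,31): 0⊕0⊕1⊕1⊕0⊕0⊕0⊕0⊕1⊕0⊕1⊕0⊕0⊕1⊕1⊕1 = 1
s2 (pos 2,3,6,7,10,11,14,15,18,19,22,23,26,27,30,31): 1⊕0⊕1⊕1⊕1⊕0⊕1⊕0⊕0⊕0⊕1⊕0⊕1⊕1⊕1⊕1 = 0
s4 (pos 4,5,6,7,12,13,14,15,20,21,22,23,28,29,30,31): 0⊕1⊕1⊕1⊕1⊕0⊕1⊕0⊕1⊕1⊕1⊕0⊕1⊕1⊕1⊕1 = 0
s8 (pos 8,9,10,11,12,13,14,15,24,25,26,27,28,29,30,31): 1⊕0⊕1⊕0⊕1⊕0⊕1⊕0⊕0⊕0⊕1⊕1⊕1⊕1⊕1⊕1 = 0
s16 (pos 16,17,18,19,20,21,22,23,24,25,26,27,28,29,30,31): 0⊕1⊕0⊕0⊕1⊕1⊕1⊕0⊕0⊕0⊕1⊕1⊕1⊕1⊕1⊕1 = 0
Syndrome s16…s1 = 00001 → error at position 1.
Flip position 1: 0100111101010100100111000111111 → 1100111101010100100111000111111
Read data bits from positions 3,5,6,7,9,10,11,12,13,14,15,17,18,19,20,21,22,23,24,25,26,27,28,29,30,31: 01110101010100111000111111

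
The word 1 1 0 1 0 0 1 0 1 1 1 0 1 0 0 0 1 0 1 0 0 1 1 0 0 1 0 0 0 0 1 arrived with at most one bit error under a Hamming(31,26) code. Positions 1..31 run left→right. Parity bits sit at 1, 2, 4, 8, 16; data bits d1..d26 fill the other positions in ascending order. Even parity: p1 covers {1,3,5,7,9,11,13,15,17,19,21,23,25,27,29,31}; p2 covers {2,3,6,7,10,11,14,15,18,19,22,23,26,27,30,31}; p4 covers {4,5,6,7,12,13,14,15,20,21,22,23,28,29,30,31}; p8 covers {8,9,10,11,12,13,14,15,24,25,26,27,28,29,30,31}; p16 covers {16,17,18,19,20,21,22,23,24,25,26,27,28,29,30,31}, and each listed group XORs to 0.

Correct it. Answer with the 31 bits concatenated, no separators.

s1 (pos 1,3,5,7,9,11,13,15,17,19,21,23,25,27,29,31): 1⊕0⊕0⊕1⊕1⊕1⊕1⊕0⊕1⊕1⊕0⊕1⊕0⊕0⊕0⊕1 = 1
s2 (pos 2,3,6,7,10,11,14,15,18,19,22,23,26,27,30,31): 1⊕0⊕0⊕1⊕1⊕1⊕0⊕0⊕0⊕1⊕1⊕1⊕1⊕0⊕0⊕1 = 1
s4 (pos 4,5,6,7,12,13,14,15,20,21,22,23,28,29,30,31): 1⊕0⊕0⊕1⊕0⊕1⊕0⊕0⊕0⊕0⊕1⊕1⊕0⊕0⊕0⊕1 = 0
s8 (pos 8,9,10,11,12,13,14,15,24,25,26,27,28,29,30,31): 0⊕1⊕1⊕1⊕0⊕1⊕0⊕0⊕0⊕0⊕1⊕0⊕0⊕0⊕0⊕1 = 0
s16 (pos 16,17,18,19,20,21,22,23,24,25,26,27,28,29,30,31): 0⊕1⊕0⊕1⊕0⊕0⊕1⊕1⊕0⊕0⊕1⊕0⊕0⊕0⊕0⊕1 = 0
Syndrome s16…s1 = 00011 → error at position 3.
Flip position 3: 1101001011101000101001100100001 → 1111001011101000101001100100001

1111001011101000101001100100001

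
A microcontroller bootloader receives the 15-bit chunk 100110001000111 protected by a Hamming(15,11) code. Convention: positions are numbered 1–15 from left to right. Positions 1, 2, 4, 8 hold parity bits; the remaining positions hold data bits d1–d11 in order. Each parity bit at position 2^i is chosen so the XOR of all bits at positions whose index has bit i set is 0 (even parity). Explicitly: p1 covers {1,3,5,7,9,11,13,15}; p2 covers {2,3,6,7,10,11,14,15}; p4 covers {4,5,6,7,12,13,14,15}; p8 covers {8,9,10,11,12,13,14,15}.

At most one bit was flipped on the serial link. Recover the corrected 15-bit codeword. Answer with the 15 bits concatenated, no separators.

100100001000111

s1 (pos 1,3,5,7,9,11,13,15): 1⊕0⊕1⊕0⊕1⊕0⊕1⊕1 = 1
s2 (pos 2,3,6,7,10,11,14,15): 0⊕0⊕0⊕0⊕0⊕0⊕1⊕1 = 0
s4 (pos 4,5,6,7,12,13,14,15): 1⊕1⊕0⊕0⊕0⊕1⊕1⊕1 = 1
s8 (pos 8,9,10,11,12,13,14,15): 0⊕1⊕0⊕0⊕0⊕1⊕1⊕1 = 0
Syndrome s8…s1 = 0101 → error at position 5.
Flip position 5: 100110001000111 → 100100001000111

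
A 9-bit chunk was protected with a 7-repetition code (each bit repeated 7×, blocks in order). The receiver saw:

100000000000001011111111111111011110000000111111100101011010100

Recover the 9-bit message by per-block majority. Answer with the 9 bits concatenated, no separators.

Block 1 (1000000): 1 one → 0
Block 2 (0000000): 0 ones → 0
Block 3 (1011111): 6 ones → 1
Block 4 (1111111): 7 ones → 1
Block 5 (1101111): 6 ones → 1
Block 6 (0000000): 0 ones → 0
Block 7 (1111111): 7 ones → 1
Block 8 (0010101): 3 ones → 0
Block 9 (1010100): 3 ones → 0

001110100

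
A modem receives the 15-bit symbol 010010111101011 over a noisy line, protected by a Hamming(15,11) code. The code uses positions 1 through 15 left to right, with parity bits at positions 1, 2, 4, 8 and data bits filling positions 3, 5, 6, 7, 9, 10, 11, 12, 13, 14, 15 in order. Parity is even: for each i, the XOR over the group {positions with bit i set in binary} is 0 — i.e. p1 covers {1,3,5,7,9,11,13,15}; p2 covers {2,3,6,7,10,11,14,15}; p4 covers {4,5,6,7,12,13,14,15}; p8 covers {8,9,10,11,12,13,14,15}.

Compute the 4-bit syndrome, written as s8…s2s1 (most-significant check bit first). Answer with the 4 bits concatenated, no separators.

s1 (pos 1,3,5,7,9,11,13,15): 0⊕0⊕1⊕1⊕1⊕0⊕0⊕1 = 0
s2 (pos 2,3,6,7,10,11,14,15): 1⊕0⊕0⊕1⊕1⊕0⊕1⊕1 = 1
s4 (pos 4,5,6,7,12,13,14,15): 0⊕1⊕0⊕1⊕1⊕0⊕1⊕1 = 1
s8 (pos 8,9,10,11,12,13,14,15): 1⊕1⊕1⊕0⊕1⊕0⊕1⊕1 = 0
Syndrome s8…s1 = 0110 → error at position 6.

0110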